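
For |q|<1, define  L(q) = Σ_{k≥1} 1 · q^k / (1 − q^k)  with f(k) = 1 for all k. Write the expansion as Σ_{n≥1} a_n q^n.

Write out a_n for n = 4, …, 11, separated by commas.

n=4: 4·1 2·2 1·4  f→[1+1+1]=3
q^5  k|5↦f(k): 5:1 1:1  a_5=2
n=6: 1·6 2·3 3·2 6·1  f→[1+1+1+1]=4
[q^7] f(1)=1,f(7)=1 ⇒ 2
q^8  k|8↦f(k): 8:1 4:1 2:1 1:1  a_8=4
[q^9] f(1)=1,f(3)=1,f(9)=1 ⇒ 3
n=10: 1·10 2·5 5·2 10·1  f→[1+1+1+1]=4
[q^11] f(1)=1,f(11)=1 ⇒ 2

3, 2, 4, 2, 4, 3, 4, 2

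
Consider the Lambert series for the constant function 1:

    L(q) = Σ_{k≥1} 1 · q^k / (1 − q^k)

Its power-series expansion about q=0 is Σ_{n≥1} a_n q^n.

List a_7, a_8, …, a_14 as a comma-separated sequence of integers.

2, 4, 3, 4, 2, 6, 2, 4

q^7  k|7↦f(k): 1:1 7:1  a_7=2
n=8: 8·1 4·2 2·4 1·8  f→[1+1+1+1]=4
d|9:{9,3,1}  Σf=1+1+1=3
q^10  k|10↦f(k): 1:1 2:1 5:1 10:1  a_10=4
d|11:{11,1}  Σf=1+1=2
n=12: 12·1 6·2 4·3 3·4 2·6 1·12  f→[1+1+1+1+1+1]=6
[q^13] f(1)=1,f(13)=1 ⇒ 2
n=14: 14·1 7·2 2·7 1·14  f→[1+1+1+1]=4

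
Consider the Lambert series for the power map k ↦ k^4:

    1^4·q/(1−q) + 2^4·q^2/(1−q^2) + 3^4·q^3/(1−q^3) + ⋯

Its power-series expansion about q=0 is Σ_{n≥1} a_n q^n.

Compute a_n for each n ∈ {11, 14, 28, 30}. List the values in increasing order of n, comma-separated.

d|11:{1,11}  Σf=1+14641=14642
[q^14] f(1)=1,f(2)=16,f(7)=2401,f(14)=38416 ⇒ 40834
[q^28] f(1)=1,f(2)=16,f(4)=256,f(7)=2401,f(14)=38416,f(28)=614656 ⇒ 655746
[q^30] f(30)=810000,f(15)=50625,f(10)=10000,f(6)=1296,f(5)=625,f(3)=81,f(2)=16,f(1)=1 ⇒ 872644

14642, 40834, 655746, 872644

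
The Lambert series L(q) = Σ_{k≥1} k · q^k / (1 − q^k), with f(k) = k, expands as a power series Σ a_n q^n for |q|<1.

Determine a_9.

a_9 = 13

[q^9] f(1)=1,f(3)=3,f(9)=9 ⇒ 13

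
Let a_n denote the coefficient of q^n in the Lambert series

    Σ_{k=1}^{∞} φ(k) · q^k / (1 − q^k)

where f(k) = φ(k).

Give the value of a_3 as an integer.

n=3: 1·3 3·1  φ→[1+2]=3

a_3 = 3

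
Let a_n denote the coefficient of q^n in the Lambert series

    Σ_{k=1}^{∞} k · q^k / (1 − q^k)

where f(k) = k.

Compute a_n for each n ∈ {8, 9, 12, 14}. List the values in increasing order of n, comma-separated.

15, 13, 28, 24

d|8:{1,2,4,8}  Σf=1+2+4+8=15
n=9: 9·1 3·3 1·9  f→[9+3+1]=13
d|12:{12,6,4,3,2,1}  Σf=12+6+4+3+2+1=28
d|14:{1,2,7,14}  Σf=1+2+7+14=24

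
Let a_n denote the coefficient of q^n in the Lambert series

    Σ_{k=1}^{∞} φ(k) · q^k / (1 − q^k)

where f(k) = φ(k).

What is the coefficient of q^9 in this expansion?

q^9  k|9↦φ(k): 9:6 3:2 1:1  a_9=9

a_9 = 9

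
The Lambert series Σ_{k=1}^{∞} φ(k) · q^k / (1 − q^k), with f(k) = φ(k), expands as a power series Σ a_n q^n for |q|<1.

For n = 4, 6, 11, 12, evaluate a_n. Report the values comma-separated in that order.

[q^4] φ(1)=1,φ(2)=1,φ(4)=2 ⇒ 4
n=6: 6·1 3·2 2·3 1·6  φ→[2+2+1+1]=6
[q^11] φ(1)=1,φ(11)=10 ⇒ 11
n=12: 12·1 6·2 4·3 3·4 2·6 1·12  φ→[4+2+2+2+1+1]=12

4, 6, 11, 12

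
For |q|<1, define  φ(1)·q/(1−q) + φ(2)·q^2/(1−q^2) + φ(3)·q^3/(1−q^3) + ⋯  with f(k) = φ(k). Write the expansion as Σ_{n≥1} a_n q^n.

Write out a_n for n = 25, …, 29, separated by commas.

n=25: 25·1 5·5 1·25  φ→[20+4+1]=25
d|26:{26,13,2,1}  Σφ=12+12+1+1=26
q^27  k|27↦φ(k): 1:1 3:2 9:6 27:18  a_27=27
q^28  k|28↦φ(k): 28:12 14:6 7:6 4:2 2:1 1:1  a_28=28
d|29:{29,1}  Σφ=28+1=29

25, 26, 27, 28, 29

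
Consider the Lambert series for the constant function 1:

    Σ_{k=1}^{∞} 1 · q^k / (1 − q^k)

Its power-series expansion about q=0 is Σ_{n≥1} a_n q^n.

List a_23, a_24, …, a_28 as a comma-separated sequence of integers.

2, 8, 3, 4, 4, 6

n=23: 1·23 23·1  f→[1+1]=2
q^24  k|24↦f(k): 1:1 2:1 3:1 4:1 6:1 8:1 12:1 24:1  a_24=8
[q^25] f(25)=1,f(5)=1,f(1)=1 ⇒ 3
n=26: 1·26 2·13 13·2 26·1  f→[1+1+1+1]=4
[q^27] f(27)=1,f(9)=1,f(3)=1,f(1)=1 ⇒ 4
q^28  k|28↦f(k): 1:1 2:1 4:1 7:1 14:1 28:1  a_28=6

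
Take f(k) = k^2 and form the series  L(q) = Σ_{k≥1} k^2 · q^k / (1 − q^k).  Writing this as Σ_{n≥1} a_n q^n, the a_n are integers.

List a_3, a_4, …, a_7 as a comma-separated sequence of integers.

[q^3] f(3)=9,f(1)=1 ⇒ 10
d|4:{1,2,4}  Σf=1+4+16=21
q^5  k|5↦f(k): 5:25 1:1  a_5=26
d|6:{6,3,2,1}  Σf=36+9+4+1=50
q^7  k|7↦f(k): 7:49 1:1  a_7=50

10, 21, 26, 50, 50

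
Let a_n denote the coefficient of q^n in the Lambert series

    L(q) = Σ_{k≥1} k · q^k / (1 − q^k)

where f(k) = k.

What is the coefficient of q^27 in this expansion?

a_27 = 40

n=27: 1·27 3·9 9·3 27·1  f→[1+3+9+27]=40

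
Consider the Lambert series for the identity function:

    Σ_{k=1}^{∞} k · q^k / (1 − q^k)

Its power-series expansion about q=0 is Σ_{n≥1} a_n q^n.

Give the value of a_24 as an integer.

a_24 = 60

d|24:{1,2,3,4,6,8,12,24}  Σf=1+2+3+4+6+8+12+24=60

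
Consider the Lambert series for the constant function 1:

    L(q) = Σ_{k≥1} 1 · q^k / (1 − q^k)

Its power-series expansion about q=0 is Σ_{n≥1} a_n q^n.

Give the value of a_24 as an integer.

a_24 = 8

[q^24] f(24)=1,f(12)=1,f(8)=1,f(6)=1,f(4)=1,f(3)=1,f(2)=1,f(1)=1 ⇒ 8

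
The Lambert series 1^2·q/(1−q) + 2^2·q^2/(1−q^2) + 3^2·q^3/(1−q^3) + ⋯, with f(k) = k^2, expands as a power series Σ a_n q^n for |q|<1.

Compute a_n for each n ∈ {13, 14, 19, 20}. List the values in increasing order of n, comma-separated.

170, 250, 362, 546

[q^13] f(13)=169,f(1)=1 ⇒ 170
d|14:{1,2,7,14}  Σf=1+4+49+196=250
q^19  k|19↦f(k): 1:1 19:361  a_19=362
[q^20] f(20)=400,f(10)=100,f(5)=25,f(4)=16,f(2)=4,f(1)=1 ⇒ 546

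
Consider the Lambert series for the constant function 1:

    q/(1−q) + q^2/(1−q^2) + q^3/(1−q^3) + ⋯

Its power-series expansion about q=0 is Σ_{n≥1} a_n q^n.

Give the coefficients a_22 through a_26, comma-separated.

4, 2, 8, 3, 4

d|22:{1,2,11,22}  Σf=1+1+1+1=4
q^23  k|23↦f(k): 23:1 1:1  a_23=2
n=24: 1·24 2·12 3·8 4·6 6·4 8·3 12·2 24·1  f→[1+1+1+1+1+1+1+1]=8
q^25  k|25↦f(k): 25:1 5:1 1:1  a_25=3
n=26: 26·1 13·2 2·13 1·26  f→[1+1+1+1]=4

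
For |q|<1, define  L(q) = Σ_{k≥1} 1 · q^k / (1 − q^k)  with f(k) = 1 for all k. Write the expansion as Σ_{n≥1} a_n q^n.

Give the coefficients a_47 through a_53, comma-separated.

n=47: 1·47 47·1  f→[1+1]=2
q^48  k|48↦f(k): 48:1 24:1 16:1 12:1 8:1 6:1 4:1 3:1 2:1 1:1  a_48=10
[q^49] f(49)=1,f(7)=1,f(1)=1 ⇒ 3
[q^50] f(50)=1,f(25)=1,f(10)=1,f(5)=1,f(2)=1,f(1)=1 ⇒ 6
d|51:{1,3,17,51}  Σf=1+1+1+1=4
q^52  k|52↦f(k): 1:1 2:1 4:1 13:1 26:1 52:1  a_52=6
d|53:{1,53}  Σf=1+1=2

2, 10, 3, 6, 4, 6, 2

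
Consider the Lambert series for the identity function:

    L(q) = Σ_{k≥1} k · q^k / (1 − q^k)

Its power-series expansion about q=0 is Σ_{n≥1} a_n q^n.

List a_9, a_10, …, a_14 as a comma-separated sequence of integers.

q^9  k|9↦f(k): 1:1 3:3 9:9  a_9=13
d|10:{10,5,2,1}  Σf=10+5+2+1=18
n=11: 11·1 1·11  f→[11+1]=12
[q^12] f(1)=1,f(2)=2,f(3)=3,f(4)=4,f(6)=6,f(12)=12 ⇒ 28
d|13:{1,13}  Σf=1+13=14
q^14  k|14↦f(k): 14:14 7:7 2:2 1:1  a_14=24

13, 18, 12, 28, 14, 24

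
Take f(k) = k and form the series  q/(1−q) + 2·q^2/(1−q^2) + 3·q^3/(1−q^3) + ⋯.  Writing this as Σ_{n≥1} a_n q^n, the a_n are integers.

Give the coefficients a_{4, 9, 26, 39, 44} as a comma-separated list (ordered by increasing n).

[q^4] f(4)=4,f(2)=2,f(1)=1 ⇒ 7
d|9:{1,3,9}  Σf=1+3+9=13
n=26: 26·1 13·2 2·13 1·26  f→[26+13+2+1]=42
n=39: 39·1 13·3 3·13 1·39  f→[39+13+3+1]=56
q^44  k|44↦f(k): 1:1 2:2 4:4 11:11 22:22 44:44  a_44=84

7, 13, 42, 56, 84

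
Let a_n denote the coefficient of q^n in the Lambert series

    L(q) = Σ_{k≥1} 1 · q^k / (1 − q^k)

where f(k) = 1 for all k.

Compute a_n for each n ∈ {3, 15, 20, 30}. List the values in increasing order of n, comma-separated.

2, 4, 6, 8

n=3: 1·3 3·1  f→[1+1]=2
n=15: 1·15 3·5 5·3 15·1  f→[1+1+1+1]=4
n=20: 20·1 10·2 5·4 4·5 2·10 1·20  f→[1+1+1+1+1+1]=6
n=30: 1·30 2·15 3·10 5·6 6·5 10·3 15·2 30·1  f→[1+1+1+1+1+1+1+1]=8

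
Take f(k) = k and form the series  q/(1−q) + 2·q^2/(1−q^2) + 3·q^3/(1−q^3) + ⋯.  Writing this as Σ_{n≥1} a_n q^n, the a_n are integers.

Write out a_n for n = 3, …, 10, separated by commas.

q^3  k|3↦f(k): 1:1 3:3  a_3=4
d|4:{4,2,1}  Σf=4+2+1=7
[q^5] f(5)=5,f(1)=1 ⇒ 6
d|6:{1,2,3,6}  Σf=1+2+3+6=12
d|7:{1,7}  Σf=1+7=8
n=8: 1·8 2·4 4·2 8·1  f→[1+2+4+8]=15
n=9: 9·1 3·3 1·9  f→[9+3+1]=13
[q^10] f(1)=1,f(2)=2,f(5)=5,f(10)=10 ⇒ 18

4, 7, 6, 12, 8, 15, 13, 18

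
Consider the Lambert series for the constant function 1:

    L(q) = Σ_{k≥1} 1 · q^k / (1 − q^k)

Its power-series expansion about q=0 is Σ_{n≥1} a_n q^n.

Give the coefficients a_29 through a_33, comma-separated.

2, 8, 2, 6, 4

d|29:{1,29}  Σf=1+1=2
q^30  k|30↦f(k): 30:1 15:1 10:1 6:1 5:1 3:1 2:1 1:1  a_30=8
q^31  k|31↦f(k): 31:1 1:1  a_31=2
n=32: 32·1 16·2 8·4 4·8 2·16 1·32  f→[1+1+1+1+1+1]=6
n=33: 33·1 11·3 3·11 1·33  f→[1+1+1+1]=4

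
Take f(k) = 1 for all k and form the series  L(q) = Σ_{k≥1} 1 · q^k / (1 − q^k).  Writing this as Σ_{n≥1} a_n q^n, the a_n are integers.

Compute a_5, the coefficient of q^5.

a_5 = 2

n=5: 5·1 1·5  f→[1+1]=2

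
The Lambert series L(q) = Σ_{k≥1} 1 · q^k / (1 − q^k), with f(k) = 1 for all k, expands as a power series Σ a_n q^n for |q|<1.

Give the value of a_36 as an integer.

a_36 = 9

d|36:{1,2,3,4,6,9,12,18,36}  Σf=1+1+1+1+1+1+1+1+1=9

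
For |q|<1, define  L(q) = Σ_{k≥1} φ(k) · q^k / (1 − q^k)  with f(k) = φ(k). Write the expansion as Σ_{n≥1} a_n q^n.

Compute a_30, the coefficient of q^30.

d|30:{1,2,3,5,6,10,15,30}  Σφ=1+1+2+4+2+4+8+8=30

a_30 = 30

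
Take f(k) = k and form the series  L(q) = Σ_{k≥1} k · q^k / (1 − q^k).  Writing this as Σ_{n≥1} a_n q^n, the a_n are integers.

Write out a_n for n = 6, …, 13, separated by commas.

[q^6] f(6)=6,f(3)=3,f(2)=2,f(1)=1 ⇒ 12
[q^7] f(1)=1,f(7)=7 ⇒ 8
[q^8] f(1)=1,f(2)=2,f(4)=4,f(8)=8 ⇒ 15
n=9: 1·9 3·3 9·1  f→[1+3+9]=13
n=10: 10·1 5·2 2·5 1·10  f→[10+5+2+1]=18
n=11: 11·1 1·11  f→[11+1]=12
n=12: 12·1 6·2 4·3 3·4 2·6 1·12  f→[12+6+4+3+2+1]=28
q^13  k|13↦f(k): 13:13 1:1  a_13=14

12, 8, 15, 13, 18, 12, 28, 14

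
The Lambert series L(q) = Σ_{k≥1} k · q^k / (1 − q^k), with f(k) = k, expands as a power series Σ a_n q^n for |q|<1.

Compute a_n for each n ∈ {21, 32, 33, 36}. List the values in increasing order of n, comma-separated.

[q^21] f(1)=1,f(3)=3,f(7)=7,f(21)=21 ⇒ 32
q^32  k|32↦f(k): 1:1 2:2 4:4 8:8 16:16 32:32  a_32=63
q^33  k|33↦f(k): 33:33 11:11 3:3 1:1  a_33=48
[q^36] f(1)=1,f(2)=2,f(3)=3,f(4)=4,f(6)=6,f(9)=9,f(12)=12,f(18)=18,f(36)=36 ⇒ 91

32, 63, 48, 91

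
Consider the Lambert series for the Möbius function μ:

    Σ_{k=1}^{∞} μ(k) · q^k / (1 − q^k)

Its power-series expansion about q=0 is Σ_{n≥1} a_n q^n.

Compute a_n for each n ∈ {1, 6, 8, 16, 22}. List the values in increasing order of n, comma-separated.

1, 0, 0, 0, 0

[q^1] μ(1)=1 ⇒ 1
d|6:{6,3,2,1}  Σμ=1+(-1)+(-1)+1=0
d|8:{1,2,4,8}  Σμ=1+(-1)+0+0=0
q^16  k|16↦μ(k): 16:0 8:0 4:0 2:-1 1:1  a_16=0
d|22:{22,11,2,1}  Σμ=1+(-1)+(-1)+1=0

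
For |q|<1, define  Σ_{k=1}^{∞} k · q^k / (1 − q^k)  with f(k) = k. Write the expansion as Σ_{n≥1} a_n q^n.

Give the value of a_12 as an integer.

d|12:{12,6,4,3,2,1}  Σf=12+6+4+3+2+1=28

a_12 = 28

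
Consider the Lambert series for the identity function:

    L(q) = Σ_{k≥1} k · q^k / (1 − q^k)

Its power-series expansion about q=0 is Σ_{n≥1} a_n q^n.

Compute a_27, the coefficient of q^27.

a_27 = 40

n=27: 27·1 9·3 3·9 1·27  f→[27+9+3+1]=40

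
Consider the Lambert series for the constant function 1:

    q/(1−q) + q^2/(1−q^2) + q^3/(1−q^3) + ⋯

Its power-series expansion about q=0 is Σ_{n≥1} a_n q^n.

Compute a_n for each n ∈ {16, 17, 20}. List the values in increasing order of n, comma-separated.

q^16  k|16↦f(k): 1:1 2:1 4:1 8:1 16:1  a_16=5
[q^17] f(17)=1,f(1)=1 ⇒ 2
q^20  k|20↦f(k): 20:1 10:1 5:1 4:1 2:1 1:1  a_20=6

5, 2, 6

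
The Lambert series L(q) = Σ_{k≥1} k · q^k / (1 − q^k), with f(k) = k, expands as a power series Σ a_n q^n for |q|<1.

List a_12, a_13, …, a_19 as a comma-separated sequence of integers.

28, 14, 24, 24, 31, 18, 39, 20

d|12:{12,6,4,3,2,1}  Σf=12+6+4+3+2+1=28
q^13  k|13↦f(k): 13:13 1:1  a_13=14
d|14:{14,7,2,1}  Σf=14+7+2+1=24
[q^15] f(15)=15,f(5)=5,f(3)=3,f(1)=1 ⇒ 24
d|16:{1,2,4,8,16}  Σf=1+2+4+8+16=31
q^17  k|17↦f(k): 17:17 1:1  a_17=18
n=18: 18·1 9·2 6·3 3·6 2·9 1·18  f→[18+9+6+3+2+1]=39
[q^19] f(19)=19,f(1)=1 ⇒ 20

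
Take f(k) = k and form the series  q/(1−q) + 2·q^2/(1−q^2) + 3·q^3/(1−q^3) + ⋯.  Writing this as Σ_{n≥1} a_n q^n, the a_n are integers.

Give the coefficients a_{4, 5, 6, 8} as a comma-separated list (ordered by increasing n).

q^4  k|4↦f(k): 1:1 2:2 4:4  a_4=7
[q^5] f(5)=5,f(1)=1 ⇒ 6
[q^6] f(6)=6,f(3)=3,f(2)=2,f(1)=1 ⇒ 12
q^8  k|8↦f(k): 1:1 2:2 4:4 8:8  a_8=15

7, 6, 12, 15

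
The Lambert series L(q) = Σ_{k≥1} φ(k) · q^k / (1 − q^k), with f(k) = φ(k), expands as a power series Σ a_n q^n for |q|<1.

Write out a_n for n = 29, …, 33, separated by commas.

[q^29] φ(1)=1,φ(29)=28 ⇒ 29
[q^30] φ(30)=8,φ(15)=8,φ(10)=4,φ(6)=2,φ(5)=4,φ(3)=2,φ(2)=1,φ(1)=1 ⇒ 30
[q^31] φ(1)=1,φ(31)=30 ⇒ 31
q^32  k|32↦φ(k): 32:16 16:8 8:4 4:2 2:1 1:1  a_32=32
q^33  k|33↦φ(k): 33:20 11:10 3:2 1:1  a_33=33

29, 30, 31, 32, 33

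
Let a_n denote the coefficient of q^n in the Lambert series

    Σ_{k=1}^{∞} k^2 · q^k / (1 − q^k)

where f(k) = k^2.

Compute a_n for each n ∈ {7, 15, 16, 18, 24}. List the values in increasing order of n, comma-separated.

n=7: 7·1 1·7  f→[49+1]=50
[q^15] f(1)=1,f(3)=9,f(5)=25,f(15)=225 ⇒ 260
d|16:{1,2,4,8,16}  Σf=1+4+16+64+256=341
[q^18] f(1)=1,f(2)=4,f(3)=9,f(6)=36,f(9)=81,f(18)=324 ⇒ 455
q^24  k|24↦f(k): 24:576 12:144 8:64 6:36 4:16 3:9 2:4 1:1  a_24=850

50, 260, 341, 455, 850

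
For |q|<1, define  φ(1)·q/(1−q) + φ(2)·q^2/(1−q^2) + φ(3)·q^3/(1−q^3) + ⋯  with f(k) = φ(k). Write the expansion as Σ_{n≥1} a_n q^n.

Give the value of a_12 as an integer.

d|12:{12,6,4,3,2,1}  Σφ=4+2+2+2+1+1=12

a_12 = 12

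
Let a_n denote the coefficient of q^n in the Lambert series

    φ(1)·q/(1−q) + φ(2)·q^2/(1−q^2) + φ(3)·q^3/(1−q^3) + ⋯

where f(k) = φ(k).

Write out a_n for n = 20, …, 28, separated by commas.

q^20  k|20↦φ(k): 1:1 2:1 4:2 5:4 10:4 20:8  a_20=20
q^21  k|21↦φ(k): 1:1 3:2 7:6 21:12  a_21=21
q^22  k|22↦φ(k): 1:1 2:1 11:10 22:10  a_22=22
q^23  k|23↦φ(k): 23:22 1:1  a_23=23
[q^24] φ(1)=1,φ(2)=1,φ(3)=2,φ(4)=2,φ(6)=2,φ(8)=4,φ(12)=4,φ(24)=8 ⇒ 24
n=25: 25·1 5·5 1·25  φ→[20+4+1]=25
q^26  k|26↦φ(k): 26:12 13:12 2:1 1:1  a_26=26
q^27  k|27↦φ(k): 1:1 3:2 9:6 27:18  a_27=27
q^28  k|28↦φ(k): 28:12 14:6 7:6 4:2 2:1 1:1  a_28=28

20, 21, 22, 23, 24, 25, 26, 27, 28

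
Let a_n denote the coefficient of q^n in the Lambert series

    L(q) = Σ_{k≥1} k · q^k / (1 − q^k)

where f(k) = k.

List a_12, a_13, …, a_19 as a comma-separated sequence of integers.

[q^12] f(1)=1,f(2)=2,f(3)=3,f(4)=4,f(6)=6,f(12)=12 ⇒ 28
[q^13] f(1)=1,f(13)=13 ⇒ 14
n=14: 1·14 2·7 7·2 14·1  f→[1+2+7+14]=24
n=15: 15·1 5·3 3·5 1·15  f→[15+5+3+1]=24
q^16  k|16↦f(k): 16:16 8:8 4:4 2:2 1:1  a_16=31
[q^17] f(17)=17,f(1)=1 ⇒ 18
q^18  k|18↦f(k): 18:18 9:9 6:6 3:3 2:2 1:1  a_18=39
[q^19] f(19)=19,f(1)=1 ⇒ 20

28, 14, 24, 24, 31, 18, 39, 20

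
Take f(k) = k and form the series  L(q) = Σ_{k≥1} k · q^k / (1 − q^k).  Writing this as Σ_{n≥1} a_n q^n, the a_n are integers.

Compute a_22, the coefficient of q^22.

a_22 = 36

d|22:{22,11,2,1}  Σf=22+11+2+1=36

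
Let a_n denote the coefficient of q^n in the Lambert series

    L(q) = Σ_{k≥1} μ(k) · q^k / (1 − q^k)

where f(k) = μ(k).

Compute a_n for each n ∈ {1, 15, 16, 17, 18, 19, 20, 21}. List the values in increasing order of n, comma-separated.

[q^1] μ(1)=1 ⇒ 1
[q^15] μ(15)=1,μ(5)=-1,μ(3)=-1,μ(1)=1 ⇒ 0
q^16  k|16↦μ(k): 1:1 2:-1 4:0 8:0 16:0  a_16=0
[q^17] μ(1)=1,μ(17)=-1 ⇒ 0
[q^18] μ(1)=1,μ(2)=-1,μ(3)=-1,μ(6)=1,μ(9)=0,μ(18)=0 ⇒ 0
[q^19] μ(1)=1,μ(19)=-1 ⇒ 0
q^20  k|20↦μ(k): 1:1 2:-1 4:0 5:-1 10:1 20:0  a_20=0
d|21:{21,7,3,1}  Σμ=1+(-1)+(-1)+1=0

1, 0, 0, 0, 0, 0, 0, 0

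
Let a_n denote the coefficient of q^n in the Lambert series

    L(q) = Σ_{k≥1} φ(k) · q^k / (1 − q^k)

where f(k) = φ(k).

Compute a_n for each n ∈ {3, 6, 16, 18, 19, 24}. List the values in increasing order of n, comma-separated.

q^3  k|3↦φ(k): 1:1 3:2  a_3=3
[q^6] φ(6)=2,φ(3)=2,φ(2)=1,φ(1)=1 ⇒ 6
n=16: 1·16 2·8 4·4 8·2 16·1  φ→[1+1+2+4+8]=16
n=18: 1·18 2·9 3·6 6·3 9·2 18·1  φ→[1+1+2+2+6+6]=18
d|19:{1,19}  Σφ=1+18=19
[q^24] φ(1)=1,φ(2)=1,φ(3)=2,φ(4)=2,φ(6)=2,φ(8)=4,φ(12)=4,φ(24)=8 ⇒ 24

3, 6, 16, 18, 19, 24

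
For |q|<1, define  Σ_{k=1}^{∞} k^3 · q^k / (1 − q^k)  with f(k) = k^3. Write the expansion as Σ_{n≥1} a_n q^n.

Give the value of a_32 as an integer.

a_32 = 37449

n=32: 32·1 16·2 8·4 4·8 2·16 1·32  f→[32768+4096+512+64+8+1]=37449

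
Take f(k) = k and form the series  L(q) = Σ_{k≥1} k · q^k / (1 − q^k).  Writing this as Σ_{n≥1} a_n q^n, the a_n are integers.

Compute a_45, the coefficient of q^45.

a_45 = 78

q^45  k|45↦f(k): 45:45 15:15 9:9 5:5 3:3 1:1  a_45=78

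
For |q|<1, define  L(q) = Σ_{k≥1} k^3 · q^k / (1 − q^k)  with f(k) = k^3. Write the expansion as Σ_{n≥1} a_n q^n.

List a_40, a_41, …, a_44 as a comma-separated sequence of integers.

73710, 68922, 86688, 79508, 97236

n=40: 1·40 2·20 4·10 5·8 8·5 10·4 20·2 40·1  f→[1+8+64+125+512+1000+8000+64000]=73710
n=41: 41·1 1·41  f→[68921+1]=68922
d|42:{42,21,14,7,6,3,2,1}  Σf=74088+9261+2744+343+216+27+8+1=86688
q^43  k|43↦f(k): 1:1 43:79507  a_43=79508
d|44:{44,22,11,4,2,1}  Σf=85184+10648+1331+64+8+1=97236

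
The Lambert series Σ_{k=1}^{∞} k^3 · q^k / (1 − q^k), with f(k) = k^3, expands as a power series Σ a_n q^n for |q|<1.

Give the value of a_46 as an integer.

a_46 = 109512

q^46  k|46↦f(k): 1:1 2:8 23:12167 46:97336  a_46=109512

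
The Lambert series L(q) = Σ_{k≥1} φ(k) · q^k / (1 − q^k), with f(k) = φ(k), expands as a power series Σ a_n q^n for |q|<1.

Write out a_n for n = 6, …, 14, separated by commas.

n=6: 6·1 3·2 2·3 1·6  φ→[2+2+1+1]=6
n=7: 1·7 7·1  φ→[1+6]=7
q^8  k|8↦φ(k): 8:4 4:2 2:1 1:1  a_8=8
d|9:{9,3,1}  Σφ=6+2+1=9
n=10: 10·1 5·2 2·5 1·10  φ→[4+4+1+1]=10
n=11: 1·11 11·1  φ→[1+10]=11
n=12: 1·12 2·6 3·4 4·3 6·2 12·1  φ→[1+1+2+2+2+4]=12
q^13  k|13↦φ(k): 1:1 13:12  a_13=13
[q^14] φ(1)=1,φ(2)=1,φ(7)=6,φ(14)=6 ⇒ 14

6, 7, 8, 9, 10, 11, 12, 13, 14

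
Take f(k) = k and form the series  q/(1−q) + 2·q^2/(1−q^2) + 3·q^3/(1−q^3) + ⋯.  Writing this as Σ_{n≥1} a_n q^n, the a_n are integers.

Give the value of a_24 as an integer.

a_24 = 60

n=24: 24·1 12·2 8·3 6·4 4·6 3·8 2·12 1·24  f→[24+12+8+6+4+3+2+1]=60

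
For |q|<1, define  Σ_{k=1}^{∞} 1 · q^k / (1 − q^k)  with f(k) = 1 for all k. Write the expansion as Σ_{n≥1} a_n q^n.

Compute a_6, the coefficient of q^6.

a_6 = 4

[q^6] f(6)=1,f(3)=1,f(2)=1,f(1)=1 ⇒ 4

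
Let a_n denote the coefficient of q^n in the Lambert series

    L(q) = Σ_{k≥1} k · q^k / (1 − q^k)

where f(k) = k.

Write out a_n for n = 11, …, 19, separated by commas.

12, 28, 14, 24, 24, 31, 18, 39, 20

d|11:{1,11}  Σf=1+11=12
d|12:{12,6,4,3,2,1}  Σf=12+6+4+3+2+1=28
q^13  k|13↦f(k): 13:13 1:1  a_13=14
q^14  k|14↦f(k): 14:14 7:7 2:2 1:1  a_14=24
[q^15] f(15)=15,f(5)=5,f(3)=3,f(1)=1 ⇒ 24
q^16  k|16↦f(k): 16:16 8:8 4:4 2:2 1:1  a_16=31
[q^17] f(1)=1,f(17)=17 ⇒ 18
d|18:{1,2,3,6,9,18}  Σf=1+2+3+6+9+18=39
[q^19] f(1)=1,f(19)=19 ⇒ 20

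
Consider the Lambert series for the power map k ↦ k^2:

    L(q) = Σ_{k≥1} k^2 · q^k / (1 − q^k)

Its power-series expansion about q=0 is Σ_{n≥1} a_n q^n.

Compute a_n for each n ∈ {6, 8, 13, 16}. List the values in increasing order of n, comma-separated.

q^6  k|6↦f(k): 1:1 2:4 3:9 6:36  a_6=50
n=8: 8·1 4·2 2·4 1·8  f→[64+16+4+1]=85
q^13  k|13↦f(k): 13:169 1:1  a_13=170
[q^16] f(1)=1,f(2)=4,f(4)=16,f(8)=64,f(16)=256 ⇒ 341

50, 85, 170, 341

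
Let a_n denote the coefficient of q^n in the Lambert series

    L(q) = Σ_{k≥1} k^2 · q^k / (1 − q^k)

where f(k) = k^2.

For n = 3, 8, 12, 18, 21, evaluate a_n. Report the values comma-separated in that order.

d|3:{3,1}  Σf=9+1=10
[q^8] f(1)=1,f(2)=4,f(4)=16,f(8)=64 ⇒ 85
n=12: 1·12 2·6 3·4 4·3 6·2 12·1  f→[1+4+9+16+36+144]=210
d|18:{1,2,3,6,9,18}  Σf=1+4+9+36+81+324=455
n=21: 21·1 7·3 3·7 1·21  f→[441+49+9+1]=500

10, 85, 210, 455, 500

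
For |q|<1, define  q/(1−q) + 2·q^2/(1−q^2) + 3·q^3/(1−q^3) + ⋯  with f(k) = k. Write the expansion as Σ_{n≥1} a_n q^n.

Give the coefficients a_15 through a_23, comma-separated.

n=15: 1·15 3·5 5·3 15·1  f→[1+3+5+15]=24
[q^16] f(1)=1,f(2)=2,f(4)=4,f(8)=8,f(16)=16 ⇒ 31
[q^17] f(1)=1,f(17)=17 ⇒ 18
n=18: 1·18 2·9 3·6 6·3 9·2 18·1  f→[1+2+3+6+9+18]=39
n=19: 19·1 1·19  f→[19+1]=20
n=20: 20·1 10·2 5·4 4·5 2·10 1·20  f→[20+10+5+4+2+1]=42
q^21  k|21↦f(k): 21:21 7:7 3:3 1:1  a_21=32
q^22  k|22↦f(k): 1:1 2:2 11:11 22:22  a_22=36
d|23:{1,23}  Σf=1+23=24

24, 31, 18, 39, 20, 42, 32, 36, 24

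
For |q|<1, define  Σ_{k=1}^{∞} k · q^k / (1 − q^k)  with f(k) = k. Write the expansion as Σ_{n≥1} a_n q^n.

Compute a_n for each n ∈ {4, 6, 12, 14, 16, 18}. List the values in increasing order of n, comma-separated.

7, 12, 28, 24, 31, 39

n=4: 1·4 2·2 4·1  f→[1+2+4]=7
q^6  k|6↦f(k): 6:6 3:3 2:2 1:1  a_6=12
n=12: 12·1 6·2 4·3 3·4 2·6 1·12  f→[12+6+4+3+2+1]=28
n=14: 14·1 7·2 2·7 1·14  f→[14+7+2+1]=24
q^16  k|16↦f(k): 1:1 2:2 4:4 8:8 16:16  a_16=31
[q^18] f(1)=1,f(2)=2,f(3)=3,f(6)=6,f(9)=9,f(18)=18 ⇒ 39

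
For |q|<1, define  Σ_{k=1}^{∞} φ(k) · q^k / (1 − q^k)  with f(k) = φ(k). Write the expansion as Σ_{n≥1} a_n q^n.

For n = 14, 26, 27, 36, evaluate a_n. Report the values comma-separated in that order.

d|14:{1,2,7,14}  Σφ=1+1+6+6=14
n=26: 1·26 2·13 13·2 26·1  φ→[1+1+12+12]=26
n=27: 27·1 9·3 3·9 1·27  φ→[18+6+2+1]=27
q^36  k|36↦φ(k): 36:12 18:6 12:4 9:6 6:2 4:2 3:2 2:1 1:1  a_36=36

14, 26, 27, 36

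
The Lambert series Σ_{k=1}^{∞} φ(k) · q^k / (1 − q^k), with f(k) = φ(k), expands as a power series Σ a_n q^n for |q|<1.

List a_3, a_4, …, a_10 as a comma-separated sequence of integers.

n=3: 3·1 1·3  φ→[2+1]=3
d|4:{1,2,4}  Σφ=1+1+2=4
n=5: 5·1 1·5  φ→[4+1]=5
d|6:{1,2,3,6}  Σφ=1+1+2+2=6
q^7  k|7↦φ(k): 1:1 7:6  a_7=7
[q^8] φ(1)=1,φ(2)=1,φ(4)=2,φ(8)=4 ⇒ 8
[q^9] φ(1)=1,φ(3)=2,φ(9)=6 ⇒ 9
d|10:{10,5,2,1}  Σφ=4+4+1+1=10

3, 4, 5, 6, 7, 8, 9, 10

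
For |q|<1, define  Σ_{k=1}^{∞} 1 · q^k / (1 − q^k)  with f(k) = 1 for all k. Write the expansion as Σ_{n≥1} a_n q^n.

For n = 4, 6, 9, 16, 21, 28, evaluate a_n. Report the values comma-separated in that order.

n=4: 4·1 2·2 1·4  f→[1+1+1]=3
[q^6] f(1)=1,f(2)=1,f(3)=1,f(6)=1 ⇒ 4
q^9  k|9↦f(k): 1:1 3:1 9:1  a_9=3
n=16: 16·1 8·2 4·4 2·8 1·16  f→[1+1+1+1+1]=5
[q^21] f(1)=1,f(3)=1,f(7)=1,f(21)=1 ⇒ 4
n=28: 1·28 2·14 4·7 7·4 14·2 28·1  f→[1+1+1+1+1+1]=6

3, 4, 3, 5, 4, 6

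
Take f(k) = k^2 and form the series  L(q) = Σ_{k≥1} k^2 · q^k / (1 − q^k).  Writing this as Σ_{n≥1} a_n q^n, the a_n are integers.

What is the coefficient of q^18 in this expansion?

[q^18] f(18)=324,f(9)=81,f(6)=36,f(3)=9,f(2)=4,f(1)=1 ⇒ 455

a_18 = 455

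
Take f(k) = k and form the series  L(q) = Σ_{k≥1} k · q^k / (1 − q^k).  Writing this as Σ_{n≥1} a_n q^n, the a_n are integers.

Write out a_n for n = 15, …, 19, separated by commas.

24, 31, 18, 39, 20

n=15: 1·15 3·5 5·3 15·1  f→[1+3+5+15]=24
q^16  k|16↦f(k): 16:16 8:8 4:4 2:2 1:1  a_16=31
[q^17] f(1)=1,f(17)=17 ⇒ 18
[q^18] f(1)=1,f(2)=2,f(3)=3,f(6)=6,f(9)=9,f(18)=18 ⇒ 39
d|19:{1,19}  Σf=1+19=20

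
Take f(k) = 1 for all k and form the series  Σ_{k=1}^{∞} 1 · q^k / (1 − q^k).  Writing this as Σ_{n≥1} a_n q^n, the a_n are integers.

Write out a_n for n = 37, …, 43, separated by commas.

q^37  k|37↦f(k): 1:1 37:1  a_37=2
d|38:{38,19,2,1}  Σf=1+1+1+1=4
[q^39] f(1)=1,f(3)=1,f(13)=1,f(39)=1 ⇒ 4
d|40:{1,2,4,5,8,10,20,40}  Σf=1+1+1+1+1+1+1+1=8
d|41:{1,41}  Σf=1+1=2
[q^42] f(42)=1,f(21)=1,f(14)=1,f(7)=1,f(6)=1,f(3)=1,f(2)=1,f(1)=1 ⇒ 8
[q^43] f(43)=1,f(1)=1 ⇒ 2

2, 4, 4, 8, 2, 8, 2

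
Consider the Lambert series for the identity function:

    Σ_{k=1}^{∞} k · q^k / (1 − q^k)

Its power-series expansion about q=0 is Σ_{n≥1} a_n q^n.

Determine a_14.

[q^14] f(1)=1,f(2)=2,f(7)=7,f(14)=14 ⇒ 24

a_14 = 24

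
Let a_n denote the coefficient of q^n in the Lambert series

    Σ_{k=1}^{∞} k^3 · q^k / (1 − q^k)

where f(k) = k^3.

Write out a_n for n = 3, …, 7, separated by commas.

n=3: 1·3 3·1  f→[1+27]=28
d|4:{1,2,4}  Σf=1+8+64=73
q^5  k|5↦f(k): 5:125 1:1  a_5=126
[q^6] f(1)=1,f(2)=8,f(3)=27,f(6)=216 ⇒ 252
n=7: 7·1 1·7  f→[343+1]=344

28, 73, 126, 252, 344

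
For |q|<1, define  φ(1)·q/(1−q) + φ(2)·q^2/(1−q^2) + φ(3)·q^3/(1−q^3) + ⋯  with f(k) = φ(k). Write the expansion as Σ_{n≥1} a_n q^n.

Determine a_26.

n=26: 1·26 2·13 13·2 26·1  φ→[1+1+12+12]=26

a_26 = 26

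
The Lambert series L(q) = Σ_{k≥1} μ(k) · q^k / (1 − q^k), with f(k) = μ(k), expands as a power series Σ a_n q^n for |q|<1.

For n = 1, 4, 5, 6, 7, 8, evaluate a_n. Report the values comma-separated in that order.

1, 0, 0, 0, 0, 0

q^1  k|1↦μ(k): 1:1  a_1=1
n=4: 1·4 2·2 4·1  μ→[1+(-1)+0]=0
n=5: 5·1 1·5  μ→[(-1)+1]=0
n=6: 6·1 3·2 2·3 1·6  μ→[1+(-1)+(-1)+1]=0
[q^7] μ(7)=-1,μ(1)=1 ⇒ 0
[q^8] μ(8)=0,μ(4)=0,μ(2)=-1,μ(1)=1 ⇒ 0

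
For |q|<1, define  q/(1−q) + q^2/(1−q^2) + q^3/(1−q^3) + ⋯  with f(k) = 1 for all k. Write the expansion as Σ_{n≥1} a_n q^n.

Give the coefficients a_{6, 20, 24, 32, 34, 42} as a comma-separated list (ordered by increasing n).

4, 6, 8, 6, 4, 8

n=6: 1·6 2·3 3·2 6·1  f→[1+1+1+1]=4
d|20:{20,10,5,4,2,1}  Σf=1+1+1+1+1+1=6
q^24  k|24↦f(k): 1:1 2:1 3:1 4:1 6:1 8:1 12:1 24:1  a_24=8
[q^32] f(1)=1,f(2)=1,f(4)=1,f(8)=1,f(16)=1,f(32)=1 ⇒ 6
d|34:{1,2,17,34}  Σf=1+1+1+1=4
d|42:{42,21,14,7,6,3,2,1}  Σf=1+1+1+1+1+1+1+1=8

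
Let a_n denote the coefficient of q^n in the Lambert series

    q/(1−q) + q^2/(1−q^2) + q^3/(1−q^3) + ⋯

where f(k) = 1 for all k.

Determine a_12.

a_12 = 6

d|12:{12,6,4,3,2,1}  Σf=1+1+1+1+1+1=6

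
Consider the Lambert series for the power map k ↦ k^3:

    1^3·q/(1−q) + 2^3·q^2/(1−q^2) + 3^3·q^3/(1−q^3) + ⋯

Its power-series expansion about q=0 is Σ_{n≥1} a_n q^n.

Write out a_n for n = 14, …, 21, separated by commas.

[q^14] f(1)=1,f(2)=8,f(7)=343,f(14)=2744 ⇒ 3096
q^15  k|15↦f(k): 15:3375 5:125 3:27 1:1  a_15=3528
q^16  k|16↦f(k): 16:4096 8:512 4:64 2:8 1:1  a_16=4681
n=17: 1·17 17·1  f→[1+4913]=4914
n=18: 18·1 9·2 6·3 3·6 2·9 1·18  f→[5832+729+216+27+8+1]=6813
q^19  k|19↦f(k): 19:6859 1:1  a_19=6860
n=20: 1·20 2·10 4·5 5·4 10·2 20·1  f→[1+8+64+125+1000+8000]=9198
n=21: 21·1 7·3 3·7 1·21  f→[9261+343+27+1]=9632

3096, 3528, 4681, 4914, 6813, 6860, 9198, 9632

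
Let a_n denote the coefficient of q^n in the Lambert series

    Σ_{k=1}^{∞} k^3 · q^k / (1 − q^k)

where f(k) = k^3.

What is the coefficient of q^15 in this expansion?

q^15  k|15↦f(k): 15:3375 5:125 3:27 1:1  a_15=3528

a_15 = 3528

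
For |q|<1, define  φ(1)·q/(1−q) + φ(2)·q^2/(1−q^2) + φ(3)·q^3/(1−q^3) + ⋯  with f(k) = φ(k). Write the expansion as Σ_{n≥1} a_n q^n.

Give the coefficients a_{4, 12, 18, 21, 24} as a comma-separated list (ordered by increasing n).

q^4  k|4↦φ(k): 1:1 2:1 4:2  a_4=4
d|12:{1,2,3,4,6,12}  Σφ=1+1+2+2+2+4=12
n=18: 1·18 2·9 3·6 6·3 9·2 18·1  φ→[1+1+2+2+6+6]=18
[q^21] φ(21)=12,φ(7)=6,φ(3)=2,φ(1)=1 ⇒ 21
n=24: 1·24 2·12 3·8 4·6 6·4 8·3 12·2 24·1  φ→[1+1+2+2+2+4+4+8]=24

4, 12, 18, 21, 24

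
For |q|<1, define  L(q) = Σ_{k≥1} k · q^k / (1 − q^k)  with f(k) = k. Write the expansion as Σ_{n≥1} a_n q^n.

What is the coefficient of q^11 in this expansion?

a_11 = 12

d|11:{11,1}  Σf=11+1=12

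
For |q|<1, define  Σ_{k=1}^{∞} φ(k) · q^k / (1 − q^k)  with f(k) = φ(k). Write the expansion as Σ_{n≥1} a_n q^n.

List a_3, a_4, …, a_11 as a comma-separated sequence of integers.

d|3:{3,1}  Σφ=2+1=3
d|4:{1,2,4}  Σφ=1+1+2=4
d|5:{1,5}  Σφ=1+4=5
[q^6] φ(1)=1,φ(2)=1,φ(3)=2,φ(6)=2 ⇒ 6
[q^7] φ(1)=1,φ(7)=6 ⇒ 7
q^8  k|8↦φ(k): 8:4 4:2 2:1 1:1  a_8=8
[q^9] φ(1)=1,φ(3)=2,φ(9)=6 ⇒ 9
[q^10] φ(10)=4,φ(5)=4,φ(2)=1,φ(1)=1 ⇒ 10
[q^11] φ(1)=1,φ(11)=10 ⇒ 11

3, 4, 5, 6, 7, 8, 9, 10, 11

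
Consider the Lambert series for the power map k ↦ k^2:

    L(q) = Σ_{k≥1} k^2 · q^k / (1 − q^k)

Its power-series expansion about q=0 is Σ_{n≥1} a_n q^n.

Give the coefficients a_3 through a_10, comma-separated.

n=3: 3·1 1·3  f→[9+1]=10
d|4:{1,2,4}  Σf=1+4+16=21
n=5: 5·1 1·5  f→[25+1]=26
n=6: 1·6 2·3 3·2 6·1  f→[1+4+9+36]=50
d|7:{7,1}  Σf=49+1=50
n=8: 1·8 2·4 4·2 8·1  f→[1+4+16+64]=85
d|9:{9,3,1}  Σf=81+9+1=91
d|10:{10,5,2,1}  Σf=100+25+4+1=130

10, 21, 26, 50, 50, 85, 91, 130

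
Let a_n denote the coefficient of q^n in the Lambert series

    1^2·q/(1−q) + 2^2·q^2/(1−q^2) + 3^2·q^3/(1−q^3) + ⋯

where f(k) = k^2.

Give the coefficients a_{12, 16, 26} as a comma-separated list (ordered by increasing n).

210, 341, 850

d|12:{12,6,4,3,2,1}  Σf=144+36+16+9+4+1=210
n=16: 1·16 2·8 4·4 8·2 16·1  f→[1+4+16+64+256]=341
[q^26] f(1)=1,f(2)=4,f(13)=169,f(26)=676 ⇒ 850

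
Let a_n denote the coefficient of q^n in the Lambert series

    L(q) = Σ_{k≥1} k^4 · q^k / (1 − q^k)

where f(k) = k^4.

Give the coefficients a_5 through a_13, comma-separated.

626, 1394, 2402, 4369, 6643, 10642, 14642, 22386, 28562

[q^5] f(5)=625,f(1)=1 ⇒ 626
d|6:{1,2,3,6}  Σf=1+16+81+1296=1394
n=7: 7·1 1·7  f→[2401+1]=2402
[q^8] f(1)=1,f(2)=16,f(4)=256,f(8)=4096 ⇒ 4369
n=9: 1·9 3·3 9·1  f→[1+81+6561]=6643
n=10: 10·1 5·2 2·5 1·10  f→[10000+625+16+1]=10642
d|11:{11,1}  Σf=14641+1=14642
q^12  k|12↦f(k): 12:20736 6:1296 4:256 3:81 2:16 1:1  a_12=22386
[q^13] f(13)=28561,f(1)=1 ⇒ 28562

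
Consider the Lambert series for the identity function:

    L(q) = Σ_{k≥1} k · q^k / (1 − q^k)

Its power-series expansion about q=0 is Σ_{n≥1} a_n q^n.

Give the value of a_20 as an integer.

[q^20] f(1)=1,f(2)=2,f(4)=4,f(5)=5,f(10)=10,f(20)=20 ⇒ 42

a_20 = 42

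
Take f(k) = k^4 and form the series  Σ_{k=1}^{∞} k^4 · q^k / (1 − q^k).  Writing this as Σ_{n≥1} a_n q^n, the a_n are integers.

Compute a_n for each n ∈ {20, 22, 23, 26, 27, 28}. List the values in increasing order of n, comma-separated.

170898, 248914, 279842, 485554, 538084, 655746

d|20:{20,10,5,4,2,1}  Σf=160000+10000+625+256+16+1=170898
q^22  k|22↦f(k): 1:1 2:16 11:14641 22:234256  a_22=248914
q^23  k|23↦f(k): 23:279841 1:1  a_23=279842
q^26  k|26↦f(k): 26:456976 13:28561 2:16 1:1  a_26=485554
n=27: 27·1 9·3 3·9 1·27  f→[531441+6561+81+1]=538084
d|28:{1,2,4,7,14,28}  Σf=1+16+256+2401+38416+614656=655746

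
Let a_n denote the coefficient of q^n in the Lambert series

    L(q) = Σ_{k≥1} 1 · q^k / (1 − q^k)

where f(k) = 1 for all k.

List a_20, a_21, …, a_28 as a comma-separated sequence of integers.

q^20  k|20↦f(k): 1:1 2:1 4:1 5:1 10:1 20:1  a_20=6
[q^21] f(21)=1,f(7)=1,f(3)=1,f(1)=1 ⇒ 4
[q^22] f(1)=1,f(2)=1,f(11)=1,f(22)=1 ⇒ 4
d|23:{23,1}  Σf=1+1=2
q^24  k|24↦f(k): 1:1 2:1 3:1 4:1 6:1 8:1 12:1 24:1  a_24=8
n=25: 1·25 5·5 25·1  f→[1+1+1]=3
[q^26] f(1)=1,f(2)=1,f(13)=1,f(26)=1 ⇒ 4
n=27: 27·1 9·3 3·9 1·27  f→[1+1+1+1]=4
d|28:{28,14,7,4,2,1}  Σf=1+1+1+1+1+1=6

6, 4, 4, 2, 8, 3, 4, 4, 6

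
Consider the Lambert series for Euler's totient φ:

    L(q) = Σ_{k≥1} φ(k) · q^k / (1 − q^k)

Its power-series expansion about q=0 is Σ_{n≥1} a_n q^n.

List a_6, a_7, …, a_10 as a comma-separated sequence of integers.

[q^6] φ(6)=2,φ(3)=2,φ(2)=1,φ(1)=1 ⇒ 6
[q^7] φ(7)=6,φ(1)=1 ⇒ 7
q^8  k|8↦φ(k): 1:1 2:1 4:2 8:4  a_8=8
[q^9] φ(9)=6,φ(3)=2,φ(1)=1 ⇒ 9
q^10  k|10↦φ(k): 1:1 2:1 5:4 10:4  a_10=10

6, 7, 8, 9, 10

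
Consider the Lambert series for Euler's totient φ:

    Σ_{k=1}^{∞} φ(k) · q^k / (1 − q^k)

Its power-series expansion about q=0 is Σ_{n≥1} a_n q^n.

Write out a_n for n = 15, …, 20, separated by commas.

d|15:{15,5,3,1}  Σφ=8+4+2+1=15
n=16: 16·1 8·2 4·4 2·8 1·16  φ→[8+4+2+1+1]=16
d|17:{1,17}  Σφ=1+16=17
d|18:{1,2,3,6,9,18}  Σφ=1+1+2+2+6+6=18
n=19: 19·1 1·19  φ→[18+1]=19
[q^20] φ(1)=1,φ(2)=1,φ(4)=2,φ(5)=4,φ(10)=4,φ(20)=8 ⇒ 20

15, 16, 17, 18, 19, 20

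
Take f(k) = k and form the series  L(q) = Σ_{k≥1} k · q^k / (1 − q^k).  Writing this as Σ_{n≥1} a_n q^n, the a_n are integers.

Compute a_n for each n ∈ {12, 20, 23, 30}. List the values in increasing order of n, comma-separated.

[q^12] f(1)=1,f(2)=2,f(3)=3,f(4)=4,f(6)=6,f(12)=12 ⇒ 28
q^20  k|20↦f(k): 20:20 10:10 5:5 4:4 2:2 1:1  a_20=42
n=23: 1·23 23·1  f→[1+23]=24
n=30: 30·1 15·2 10·3 6·5 5·6 3·10 2·15 1·30  f→[30+15+10+6+5+3+2+1]=72

28, 42, 24, 72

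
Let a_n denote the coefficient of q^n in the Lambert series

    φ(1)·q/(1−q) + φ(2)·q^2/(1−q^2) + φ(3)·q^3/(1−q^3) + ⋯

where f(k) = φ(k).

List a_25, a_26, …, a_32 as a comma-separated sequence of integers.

d|25:{1,5,25}  Σφ=1+4+20=25
n=26: 1·26 2·13 13·2 26·1  φ→[1+1+12+12]=26
[q^27] φ(1)=1,φ(3)=2,φ(9)=6,φ(27)=18 ⇒ 27
d|28:{28,14,7,4,2,1}  Σφ=12+6+6+2+1+1=28
q^29  k|29↦φ(k): 29:28 1:1  a_29=29
n=30: 1·30 2·15 3·10 5·6 6·5 10·3 15·2 30·1  φ→[1+1+2+4+2+4+8+8]=30
d|31:{1,31}  Σφ=1+30=31
n=32: 32·1 16·2 8·4 4·8 2·16 1·32  φ→[16+8+4+2+1+1]=32

25, 26, 27, 28, 29, 30, 31, 32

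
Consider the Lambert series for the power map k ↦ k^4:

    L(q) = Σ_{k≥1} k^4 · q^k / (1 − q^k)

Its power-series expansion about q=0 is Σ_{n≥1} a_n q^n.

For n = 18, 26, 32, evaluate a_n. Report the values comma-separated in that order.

112931, 485554, 1118481

q^18  k|18↦f(k): 18:104976 9:6561 6:1296 3:81 2:16 1:1  a_18=112931
n=26: 1·26 2·13 13·2 26·1  f→[1+16+28561+456976]=485554
q^32  k|32↦f(k): 32:1048576 16:65536 8:4096 4:256 2:16 1:1  a_32=1118481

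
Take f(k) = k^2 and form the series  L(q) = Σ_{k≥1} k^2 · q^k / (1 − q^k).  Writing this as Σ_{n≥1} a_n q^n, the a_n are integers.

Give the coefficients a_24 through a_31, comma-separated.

850, 651, 850, 820, 1050, 842, 1300, 962

q^24  k|24↦f(k): 24:576 12:144 8:64 6:36 4:16 3:9 2:4 1:1  a_24=850
n=25: 25·1 5·5 1·25  f→[625+25+1]=651
d|26:{1,2,13,26}  Σf=1+4+169+676=850
n=27: 1·27 3·9 9·3 27·1  f→[1+9+81+729]=820
[q^28] f(1)=1,f(2)=4,f(4)=16,f(7)=49,f(14)=196,f(28)=784 ⇒ 1050
d|29:{29,1}  Σf=841+1=842
q^30  k|30↦f(k): 30:900 15:225 10:100 6:36 5:25 3:9 2:4 1:1  a_30=1300
n=31: 31·1 1·31  f→[961+1]=962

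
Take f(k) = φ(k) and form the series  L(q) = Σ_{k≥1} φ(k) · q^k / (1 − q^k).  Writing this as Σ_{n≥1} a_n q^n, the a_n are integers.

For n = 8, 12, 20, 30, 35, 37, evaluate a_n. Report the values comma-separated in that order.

q^8  k|8↦φ(k): 1:1 2:1 4:2 8:4  a_8=8
d|12:{12,6,4,3,2,1}  Σφ=4+2+2+2+1+1=12
q^20  k|20↦φ(k): 1:1 2:1 4:2 5:4 10:4 20:8  a_20=20
d|30:{1,2,3,5,6,10,15,30}  Σφ=1+1+2+4+2+4+8+8=30
n=35: 35·1 7·5 5·7 1·35  φ→[24+6+4+1]=35
n=37: 1·37 37·1  φ→[1+36]=37

8, 12, 20, 30, 35, 37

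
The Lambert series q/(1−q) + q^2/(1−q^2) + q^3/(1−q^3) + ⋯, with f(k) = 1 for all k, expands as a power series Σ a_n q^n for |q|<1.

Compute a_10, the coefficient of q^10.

a_10 = 4

d|10:{10,5,2,1}  Σf=1+1+1+1=4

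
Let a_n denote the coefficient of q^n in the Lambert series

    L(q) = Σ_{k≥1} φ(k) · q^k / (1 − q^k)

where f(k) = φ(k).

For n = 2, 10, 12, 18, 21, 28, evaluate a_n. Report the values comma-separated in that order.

[q^2] φ(2)=1,φ(1)=1 ⇒ 2
[q^10] φ(1)=1,φ(2)=1,φ(5)=4,φ(10)=4 ⇒ 10
n=12: 1·12 2·6 3·4 4·3 6·2 12·1  φ→[1+1+2+2+2+4]=12
[q^18] φ(1)=1,φ(2)=1,φ(3)=2,φ(6)=2,φ(9)=6,φ(18)=6 ⇒ 18
q^21  k|21↦φ(k): 21:12 7:6 3:2 1:1  a_21=21
d|28:{28,14,7,4,2,1}  Σφ=12+6+6+2+1+1=28

2, 10, 12, 18, 21, 28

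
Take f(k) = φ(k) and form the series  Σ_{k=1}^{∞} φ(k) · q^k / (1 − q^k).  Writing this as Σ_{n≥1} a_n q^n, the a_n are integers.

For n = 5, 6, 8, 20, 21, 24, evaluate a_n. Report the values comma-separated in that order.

[q^5] φ(1)=1,φ(5)=4 ⇒ 5
q^6  k|6↦φ(k): 6:2 3:2 2:1 1:1  a_6=6
n=8: 8·1 4·2 2·4 1·8  φ→[4+2+1+1]=8
[q^20] φ(20)=8,φ(10)=4,φ(5)=4,φ(4)=2,φ(2)=1,φ(1)=1 ⇒ 20
n=21: 1·21 3·7 7·3 21·1  φ→[1+2+6+12]=21
q^24  k|24↦φ(k): 24:8 12:4 8:4 6:2 4:2 3:2 2:1 1:1  a_24=24

5, 6, 8, 20, 21, 24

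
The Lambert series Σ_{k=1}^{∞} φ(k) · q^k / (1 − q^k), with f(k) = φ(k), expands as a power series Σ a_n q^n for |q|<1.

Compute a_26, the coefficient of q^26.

d|26:{26,13,2,1}  Σφ=12+12+1+1=26

a_26 = 26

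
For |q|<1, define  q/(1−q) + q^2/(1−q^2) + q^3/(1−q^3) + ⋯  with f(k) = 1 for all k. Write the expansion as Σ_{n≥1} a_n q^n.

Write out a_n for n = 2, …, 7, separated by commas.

2, 2, 3, 2, 4, 2

d|2:{1,2}  Σf=1+1=2
[q^3] f(1)=1,f(3)=1 ⇒ 2
[q^4] f(1)=1,f(2)=1,f(4)=1 ⇒ 3
q^5  k|5↦f(k): 1:1 5:1  a_5=2
d|6:{1,2,3,6}  Σf=1+1+1+1=4
[q^7] f(1)=1,f(7)=1 ⇒ 2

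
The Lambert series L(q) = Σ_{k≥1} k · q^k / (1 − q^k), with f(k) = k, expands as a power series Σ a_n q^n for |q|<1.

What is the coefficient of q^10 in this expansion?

n=10: 1·10 2·5 5·2 10·1  f→[1+2+5+10]=18

a_10 = 18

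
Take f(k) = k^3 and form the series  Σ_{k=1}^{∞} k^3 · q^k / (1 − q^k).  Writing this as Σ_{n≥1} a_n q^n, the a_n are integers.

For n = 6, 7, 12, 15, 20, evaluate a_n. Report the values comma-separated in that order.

q^6  k|6↦f(k): 1:1 2:8 3:27 6:216  a_6=252
d|7:{7,1}  Σf=343+1=344
d|12:{1,2,3,4,6,12}  Σf=1+8+27+64+216+1728=2044
[q^15] f(15)=3375,f(5)=125,f(3)=27,f(1)=1 ⇒ 3528
q^20  k|20↦f(k): 1:1 2:8 4:64 5:125 10:1000 20:8000  a_20=9198

252, 344, 2044, 3528, 9198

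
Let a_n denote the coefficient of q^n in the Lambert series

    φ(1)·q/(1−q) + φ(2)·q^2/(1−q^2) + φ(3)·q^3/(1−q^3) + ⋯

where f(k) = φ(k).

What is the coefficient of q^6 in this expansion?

n=6: 6·1 3·2 2·3 1·6  φ→[2+2+1+1]=6

a_6 = 6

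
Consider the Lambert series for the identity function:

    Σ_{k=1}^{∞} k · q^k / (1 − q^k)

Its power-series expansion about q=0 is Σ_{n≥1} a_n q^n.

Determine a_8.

a_8 = 15

d|8:{8,4,2,1}  Σf=8+4+2+1=15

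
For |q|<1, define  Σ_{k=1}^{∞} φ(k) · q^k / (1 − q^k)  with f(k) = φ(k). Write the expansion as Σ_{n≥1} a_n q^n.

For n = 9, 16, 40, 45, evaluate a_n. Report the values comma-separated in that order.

d|9:{9,3,1}  Σφ=6+2+1=9
[q^16] φ(1)=1,φ(2)=1,φ(4)=2,φ(8)=4,φ(16)=8 ⇒ 16
n=40: 1·40 2·20 4·10 5·8 8·5 10·4 20·2 40·1  φ→[1+1+2+4+4+4+8+16]=40
q^45  k|45↦φ(k): 1:1 3:2 5:4 9:6 15:8 45:24  a_45=45

9, 16, 40, 45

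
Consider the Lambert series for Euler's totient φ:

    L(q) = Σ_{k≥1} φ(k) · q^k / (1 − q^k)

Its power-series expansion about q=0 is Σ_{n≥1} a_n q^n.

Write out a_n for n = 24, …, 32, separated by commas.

d|24:{24,12,8,6,4,3,2,1}  Σφ=8+4+4+2+2+2+1+1=24
[q^25] φ(1)=1,φ(5)=4,φ(25)=20 ⇒ 25
d|26:{1,2,13,26}  Σφ=1+1+12+12=26
d|27:{1,3,9,27}  Σφ=1+2+6+18=27
n=28: 1·28 2·14 4·7 7·4 14·2 28·1  φ→[1+1+2+6+6+12]=28
q^29  k|29↦φ(k): 29:28 1:1  a_29=29
d|30:{1,2,3,5,6,10,15,30}  Σφ=1+1+2+4+2+4+8+8=30
q^31  k|31↦φ(k): 1:1 31:30  a_31=31
n=32: 1·32 2·16 4·8 8·4 16·2 32·1  φ→[1+1+2+4+8+16]=32

24, 25, 26, 27, 28, 29, 30, 31, 32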